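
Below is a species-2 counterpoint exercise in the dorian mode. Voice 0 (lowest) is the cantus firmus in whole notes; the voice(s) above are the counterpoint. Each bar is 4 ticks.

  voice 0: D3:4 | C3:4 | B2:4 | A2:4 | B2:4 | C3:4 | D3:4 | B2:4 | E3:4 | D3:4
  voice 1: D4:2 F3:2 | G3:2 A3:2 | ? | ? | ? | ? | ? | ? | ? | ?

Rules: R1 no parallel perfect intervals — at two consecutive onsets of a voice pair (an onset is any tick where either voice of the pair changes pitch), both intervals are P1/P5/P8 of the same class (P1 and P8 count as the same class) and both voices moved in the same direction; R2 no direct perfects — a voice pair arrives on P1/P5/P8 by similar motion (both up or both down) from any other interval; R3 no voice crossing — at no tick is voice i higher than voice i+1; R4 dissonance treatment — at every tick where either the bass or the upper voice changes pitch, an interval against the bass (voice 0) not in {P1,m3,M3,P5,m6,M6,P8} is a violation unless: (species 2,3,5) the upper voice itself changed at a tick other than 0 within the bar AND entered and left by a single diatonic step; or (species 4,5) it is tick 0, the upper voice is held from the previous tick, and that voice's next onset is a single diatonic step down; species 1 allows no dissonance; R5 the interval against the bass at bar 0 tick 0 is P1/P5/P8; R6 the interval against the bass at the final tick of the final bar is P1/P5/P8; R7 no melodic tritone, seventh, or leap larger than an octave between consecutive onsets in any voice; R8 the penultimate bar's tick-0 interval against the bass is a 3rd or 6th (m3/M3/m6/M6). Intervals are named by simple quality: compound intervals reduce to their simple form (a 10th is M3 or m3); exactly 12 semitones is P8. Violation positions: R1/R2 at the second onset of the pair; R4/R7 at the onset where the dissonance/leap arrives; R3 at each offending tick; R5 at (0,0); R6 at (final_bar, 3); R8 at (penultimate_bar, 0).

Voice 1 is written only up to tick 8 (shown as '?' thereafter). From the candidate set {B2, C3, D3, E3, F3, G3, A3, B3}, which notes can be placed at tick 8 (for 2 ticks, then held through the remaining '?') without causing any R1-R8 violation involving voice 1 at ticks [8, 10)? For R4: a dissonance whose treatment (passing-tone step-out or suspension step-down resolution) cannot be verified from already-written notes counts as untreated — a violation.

B2: violates R2,R7
C3: violates R4
D3: legal
E3: violates R4
F3: violates R4
G3: legal
A3: violates R4
B3: legal

{B3, D3, G3}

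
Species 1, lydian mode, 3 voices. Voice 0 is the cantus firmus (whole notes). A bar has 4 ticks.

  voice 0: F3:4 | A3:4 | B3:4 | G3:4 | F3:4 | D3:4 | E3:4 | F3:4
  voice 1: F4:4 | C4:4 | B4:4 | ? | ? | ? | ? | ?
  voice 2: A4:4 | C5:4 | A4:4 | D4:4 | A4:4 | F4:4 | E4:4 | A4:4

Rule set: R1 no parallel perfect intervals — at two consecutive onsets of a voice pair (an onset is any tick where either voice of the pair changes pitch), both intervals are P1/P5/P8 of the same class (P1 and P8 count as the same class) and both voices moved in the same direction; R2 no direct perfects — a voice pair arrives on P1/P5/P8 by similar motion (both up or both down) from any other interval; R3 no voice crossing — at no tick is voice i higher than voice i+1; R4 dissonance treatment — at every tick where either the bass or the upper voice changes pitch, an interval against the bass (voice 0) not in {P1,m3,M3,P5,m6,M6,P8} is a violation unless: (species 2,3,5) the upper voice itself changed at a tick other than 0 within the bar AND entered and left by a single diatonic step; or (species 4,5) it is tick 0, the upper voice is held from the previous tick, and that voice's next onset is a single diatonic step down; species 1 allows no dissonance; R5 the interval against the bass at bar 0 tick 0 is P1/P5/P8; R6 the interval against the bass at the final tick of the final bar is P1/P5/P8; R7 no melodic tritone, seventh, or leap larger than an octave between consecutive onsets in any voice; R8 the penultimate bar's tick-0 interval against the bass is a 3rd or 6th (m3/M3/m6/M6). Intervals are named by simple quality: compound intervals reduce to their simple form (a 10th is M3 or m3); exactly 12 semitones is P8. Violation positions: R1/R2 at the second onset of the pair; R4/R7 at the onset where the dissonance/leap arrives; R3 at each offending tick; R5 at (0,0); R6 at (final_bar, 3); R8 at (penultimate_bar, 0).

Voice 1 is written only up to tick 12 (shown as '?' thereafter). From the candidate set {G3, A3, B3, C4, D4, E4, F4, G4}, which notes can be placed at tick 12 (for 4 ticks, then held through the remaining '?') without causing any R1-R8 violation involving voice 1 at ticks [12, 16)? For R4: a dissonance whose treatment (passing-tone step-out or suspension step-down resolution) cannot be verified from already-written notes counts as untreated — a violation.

G3: violates R1,R2,R7
A3: violates R4,R7
B3: legal
C4: violates R4,R7
D4: violates R2
E4: violates R3
F4: violates R3,R4,R7
G4: violates R1,R3

{B3}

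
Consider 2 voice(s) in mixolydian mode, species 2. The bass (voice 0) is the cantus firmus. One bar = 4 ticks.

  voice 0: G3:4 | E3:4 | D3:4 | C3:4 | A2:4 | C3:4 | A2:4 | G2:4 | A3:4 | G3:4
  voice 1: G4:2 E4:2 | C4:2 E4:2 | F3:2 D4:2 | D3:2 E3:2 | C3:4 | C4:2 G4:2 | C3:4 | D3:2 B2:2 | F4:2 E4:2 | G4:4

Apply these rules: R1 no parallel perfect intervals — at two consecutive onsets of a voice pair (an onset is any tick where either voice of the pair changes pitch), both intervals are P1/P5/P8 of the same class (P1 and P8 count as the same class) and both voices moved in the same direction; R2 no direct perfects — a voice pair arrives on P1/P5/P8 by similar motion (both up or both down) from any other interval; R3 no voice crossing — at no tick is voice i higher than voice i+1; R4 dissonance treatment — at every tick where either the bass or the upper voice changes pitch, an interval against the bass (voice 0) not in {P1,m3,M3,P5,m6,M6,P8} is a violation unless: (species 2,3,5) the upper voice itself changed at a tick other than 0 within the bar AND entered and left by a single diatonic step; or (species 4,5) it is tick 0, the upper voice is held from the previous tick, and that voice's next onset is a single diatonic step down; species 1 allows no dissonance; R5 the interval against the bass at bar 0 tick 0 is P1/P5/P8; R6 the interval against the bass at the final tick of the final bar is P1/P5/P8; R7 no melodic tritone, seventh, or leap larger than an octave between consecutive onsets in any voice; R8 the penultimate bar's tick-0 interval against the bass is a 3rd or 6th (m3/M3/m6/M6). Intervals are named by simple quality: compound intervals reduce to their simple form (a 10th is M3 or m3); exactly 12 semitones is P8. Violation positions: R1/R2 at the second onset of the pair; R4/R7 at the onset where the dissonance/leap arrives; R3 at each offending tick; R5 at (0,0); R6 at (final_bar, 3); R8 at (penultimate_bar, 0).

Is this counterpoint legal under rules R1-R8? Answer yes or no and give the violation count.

bar 0: v0=G3 v1=G4 (P8)
bar 1: v0=E3 v1=C4 (m6)
bar 2: v0=D3 v1=F3 (m3)
bar 3: v0=C3 v1=D3 (M2)
bar 4: v0=A2 v1=C3 (m3)
bar 5: v0=C3 v1=C4 (P8)
bar 6: v0=A2 v1=C3 (m3)
bar 7: v0=G2 v1=D3 (P5)
bar 8: v0=A3 v1=F4 (m6)
bar 9: v0=G3 v1=G4 (P8)
  R7 @ bar2.0: E4->F3 leap 11st
  R4 @ bar3.0: C3/D3 M2 untreated
  R2 @ bar5.0: A2/C3 m3 -> C3/C4 P8 similar
  R7 @ bar6.0: G4->C3 leap 19st
  R7 @ bar8.0: G2->A3 leap 14st
  R7 @ bar8.0: B2->F4 leap 18st

No (6 violations)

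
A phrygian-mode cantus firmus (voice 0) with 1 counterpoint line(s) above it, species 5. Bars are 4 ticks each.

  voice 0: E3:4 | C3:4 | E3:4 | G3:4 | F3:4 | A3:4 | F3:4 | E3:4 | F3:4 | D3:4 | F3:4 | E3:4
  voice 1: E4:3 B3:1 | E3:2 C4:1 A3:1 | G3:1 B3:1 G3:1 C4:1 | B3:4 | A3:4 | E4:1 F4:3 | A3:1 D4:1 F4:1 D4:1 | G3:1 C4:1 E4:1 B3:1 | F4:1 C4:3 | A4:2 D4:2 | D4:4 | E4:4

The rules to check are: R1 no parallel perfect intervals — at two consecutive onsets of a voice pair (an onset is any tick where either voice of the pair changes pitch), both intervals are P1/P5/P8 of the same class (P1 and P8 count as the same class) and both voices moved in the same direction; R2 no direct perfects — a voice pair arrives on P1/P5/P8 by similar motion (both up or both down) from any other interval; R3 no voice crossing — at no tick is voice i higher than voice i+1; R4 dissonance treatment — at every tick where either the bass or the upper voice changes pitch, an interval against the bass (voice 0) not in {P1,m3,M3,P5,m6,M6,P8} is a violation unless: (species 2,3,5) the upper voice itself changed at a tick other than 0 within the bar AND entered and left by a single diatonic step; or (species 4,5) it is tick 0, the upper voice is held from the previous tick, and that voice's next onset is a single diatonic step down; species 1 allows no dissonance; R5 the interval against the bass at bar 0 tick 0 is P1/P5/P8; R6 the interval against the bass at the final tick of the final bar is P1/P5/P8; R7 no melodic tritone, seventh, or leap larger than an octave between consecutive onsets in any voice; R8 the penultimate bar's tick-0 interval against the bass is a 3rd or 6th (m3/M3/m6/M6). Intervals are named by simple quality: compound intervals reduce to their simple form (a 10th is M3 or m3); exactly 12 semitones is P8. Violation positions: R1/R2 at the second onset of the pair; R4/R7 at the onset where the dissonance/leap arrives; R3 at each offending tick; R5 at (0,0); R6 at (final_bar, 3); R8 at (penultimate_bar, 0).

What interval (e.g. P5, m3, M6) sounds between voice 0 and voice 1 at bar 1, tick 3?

voice 0=C3 voice 1=A3 -> M6

M6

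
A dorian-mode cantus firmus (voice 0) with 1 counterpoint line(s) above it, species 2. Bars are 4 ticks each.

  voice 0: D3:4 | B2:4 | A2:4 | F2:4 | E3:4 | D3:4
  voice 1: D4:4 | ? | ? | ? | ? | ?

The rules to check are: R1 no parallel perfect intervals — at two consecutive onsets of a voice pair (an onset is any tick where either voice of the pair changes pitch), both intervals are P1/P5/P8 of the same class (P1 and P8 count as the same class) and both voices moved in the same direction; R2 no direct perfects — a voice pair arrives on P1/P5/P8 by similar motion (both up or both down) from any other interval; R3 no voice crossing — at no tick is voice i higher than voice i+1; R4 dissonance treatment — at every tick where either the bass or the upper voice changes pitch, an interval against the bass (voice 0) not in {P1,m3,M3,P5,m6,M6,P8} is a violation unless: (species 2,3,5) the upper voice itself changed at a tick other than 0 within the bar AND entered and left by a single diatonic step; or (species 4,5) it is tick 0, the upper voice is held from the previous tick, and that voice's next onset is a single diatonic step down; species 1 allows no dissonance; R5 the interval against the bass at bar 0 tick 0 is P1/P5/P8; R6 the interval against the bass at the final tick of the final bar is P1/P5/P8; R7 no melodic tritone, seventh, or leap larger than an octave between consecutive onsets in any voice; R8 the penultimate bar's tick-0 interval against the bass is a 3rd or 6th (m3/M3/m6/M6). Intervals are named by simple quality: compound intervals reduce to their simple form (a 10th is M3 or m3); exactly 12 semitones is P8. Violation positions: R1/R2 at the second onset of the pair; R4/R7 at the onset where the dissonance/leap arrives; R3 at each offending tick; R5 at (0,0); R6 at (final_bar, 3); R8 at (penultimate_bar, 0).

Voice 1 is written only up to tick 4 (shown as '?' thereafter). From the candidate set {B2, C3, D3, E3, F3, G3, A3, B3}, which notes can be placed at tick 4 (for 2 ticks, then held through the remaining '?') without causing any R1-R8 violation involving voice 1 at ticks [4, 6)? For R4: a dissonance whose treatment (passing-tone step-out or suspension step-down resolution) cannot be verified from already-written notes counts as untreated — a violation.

{D3, G3}

B2: violates R1,R7
C3: violates R4,R7
D3: legal
E3: violates R4,R7
F3: violates R4
G3: legal
A3: violates R4
B3: violates R1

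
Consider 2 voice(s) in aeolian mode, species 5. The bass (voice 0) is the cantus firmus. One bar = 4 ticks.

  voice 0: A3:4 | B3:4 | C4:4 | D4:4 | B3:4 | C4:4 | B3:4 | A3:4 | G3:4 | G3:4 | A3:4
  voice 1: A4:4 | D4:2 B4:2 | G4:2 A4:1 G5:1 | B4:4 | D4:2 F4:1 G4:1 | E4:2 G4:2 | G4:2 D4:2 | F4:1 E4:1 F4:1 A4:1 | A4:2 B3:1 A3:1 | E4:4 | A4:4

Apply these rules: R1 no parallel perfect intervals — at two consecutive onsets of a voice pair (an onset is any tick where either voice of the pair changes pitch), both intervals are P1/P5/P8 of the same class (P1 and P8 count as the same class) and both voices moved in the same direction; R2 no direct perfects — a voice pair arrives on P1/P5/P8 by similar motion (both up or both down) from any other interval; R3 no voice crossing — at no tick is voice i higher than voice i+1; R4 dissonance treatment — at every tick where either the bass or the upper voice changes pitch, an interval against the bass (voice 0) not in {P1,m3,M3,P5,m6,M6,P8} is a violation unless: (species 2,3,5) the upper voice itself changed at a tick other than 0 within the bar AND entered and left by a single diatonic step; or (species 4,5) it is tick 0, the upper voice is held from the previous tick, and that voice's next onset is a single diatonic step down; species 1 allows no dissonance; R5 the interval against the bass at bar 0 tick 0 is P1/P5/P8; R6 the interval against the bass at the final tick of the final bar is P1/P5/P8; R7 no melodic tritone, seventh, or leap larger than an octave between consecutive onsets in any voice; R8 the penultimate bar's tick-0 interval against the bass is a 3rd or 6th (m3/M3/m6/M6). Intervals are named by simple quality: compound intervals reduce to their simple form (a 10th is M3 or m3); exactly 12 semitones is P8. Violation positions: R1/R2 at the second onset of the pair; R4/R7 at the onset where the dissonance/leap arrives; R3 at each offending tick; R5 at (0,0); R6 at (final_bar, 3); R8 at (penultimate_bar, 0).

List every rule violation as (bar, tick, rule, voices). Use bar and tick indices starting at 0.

bar 0: v0=A3 v1=A4 downbeat P8
bar 1: v0=B3 v1=D4 downbeat m3
bar 2: v0=C4 v1=G4 downbeat P5
bar 3: v0=D4 v1=B4 downbeat M6
bar 4: v0=B3 v1=D4 downbeat m3
bar 5: v0=C4 v1=E4 downbeat M3
bar 6: v0=B3 v1=G4 downbeat m6
bar 7: v0=A3 v1=F4 downbeat m6
bar 8: v0=G3 v1=A4 downbeat M2
bar 9: v0=G3 v1=E4 downbeat M6
bar 10: v0=A3 v1=A4 downbeat P8
  -> R7 @ bar 2 tick 3 v(1,): A4->G5 leap 10st
  -> R4 @ bar 4 tick 2 v(0, 1): B3/F4 TT untreated
  -> R4 @ bar 8 tick 0 v(0, 1): G3/A4 M2 untreated
  -> R7 @ bar 8 tick 2 v(1,): A4->B3 leap 10st
  -> R4 @ bar 8 tick 3 v(0, 1): G3/A3 M2 untreated
  -> R2 @ bar 10 tick 0 v(0, 1): G3/E4 M6 -> A3/A4 P8 similar

(2, 3, R7, (1,))
(4, 2, R4, (0, 1))
(8, 0, R4, (0, 1))
(8, 2, R7, (1,))
(8, 3, R4, (0, 1))
(10, 0, R2, (0, 1))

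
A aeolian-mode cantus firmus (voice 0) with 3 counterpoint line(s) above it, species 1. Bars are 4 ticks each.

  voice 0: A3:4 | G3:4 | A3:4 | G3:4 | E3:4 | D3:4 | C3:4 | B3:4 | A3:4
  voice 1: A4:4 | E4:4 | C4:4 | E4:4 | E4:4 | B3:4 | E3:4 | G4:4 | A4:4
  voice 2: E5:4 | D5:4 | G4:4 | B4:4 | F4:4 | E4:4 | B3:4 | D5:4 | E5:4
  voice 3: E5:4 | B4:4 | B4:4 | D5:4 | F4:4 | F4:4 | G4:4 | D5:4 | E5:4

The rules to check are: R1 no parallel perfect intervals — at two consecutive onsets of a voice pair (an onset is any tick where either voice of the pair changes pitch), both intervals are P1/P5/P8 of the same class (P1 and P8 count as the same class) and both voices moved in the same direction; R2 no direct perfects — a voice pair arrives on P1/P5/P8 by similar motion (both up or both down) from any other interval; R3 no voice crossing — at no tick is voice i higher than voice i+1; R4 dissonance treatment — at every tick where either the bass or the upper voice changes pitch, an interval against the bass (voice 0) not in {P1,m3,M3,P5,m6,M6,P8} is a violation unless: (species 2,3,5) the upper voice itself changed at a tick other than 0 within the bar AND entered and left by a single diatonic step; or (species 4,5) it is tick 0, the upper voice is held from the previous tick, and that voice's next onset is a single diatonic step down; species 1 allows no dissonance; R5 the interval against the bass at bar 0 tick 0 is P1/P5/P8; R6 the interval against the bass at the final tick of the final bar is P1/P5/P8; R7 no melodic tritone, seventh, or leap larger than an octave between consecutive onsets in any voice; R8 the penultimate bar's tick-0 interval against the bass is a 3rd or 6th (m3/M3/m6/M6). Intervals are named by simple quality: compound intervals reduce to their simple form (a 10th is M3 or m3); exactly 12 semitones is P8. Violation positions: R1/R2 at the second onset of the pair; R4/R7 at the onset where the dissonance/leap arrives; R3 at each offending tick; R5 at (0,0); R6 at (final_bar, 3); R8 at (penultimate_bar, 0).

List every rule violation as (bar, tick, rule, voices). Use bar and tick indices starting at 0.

(1, 0, R1, (0, 2))
(1, 0, R1, (1, 3))
(1, 0, R3, (2, 3))
(1, 1, R3, (2, 3))
(1, 2, R3, (2, 3))
(1, 3, R3, (2, 3))
(2, 0, R2, (1, 2))
(2, 0, R4, (0, 2))
(2, 0, R4, (0, 3))
(3, 0, R1, (1, 2))
(4, 0, R2, (2, 3))
(4, 0, R4, (0, 2))
(4, 0, R4, (0, 3))
(4, 0, R7, (2,))
(5, 0, R4, (0, 2))
(6, 0, R2, (1, 2))
(6, 0, R4, (0, 2))
(7, 0, R1, (1, 2))
(7, 0, R2, (1, 3))
(7, 0, R2, (2, 3))
(7, 0, R7, (0,))
(7, 0, R7, (1,))
(7, 0, R7, (2,))
(8, 0, R1, (1, 2))
(8, 0, R1, (1, 3))
(8, 0, R1, (2, 3))

bar 0: v0=A3 v1=A4 v2=E5 v3=E5 downbeat P5
bar 1: v0=G3 v1=E4 v2=D5 v3=B4 downbeat M3
bar 2: v0=A3 v1=C4 v2=G4 v3=B4 downbeat M2
bar 3: v0=G3 v1=E4 v2=B4 v3=D5 downbeat P5
bar 4: v0=E3 v1=E4 v2=F4 v3=F4 downbeat m2
bar 5: v0=D3 v1=B3 v2=E4 v3=F4 downbeat m3
bar 6: v0=C3 v1=E3 v2=B3 v3=G4 downbeat P5
bar 7: v0=B3 v1=G4 v2=D5 v3=D5 downbeat m3
bar 8: v0=A3 v1=A4 v2=E5 v3=E5 downbeat P5
  -> R1 @ bar 1 tick 0 v(0, 2): A3/E5 P5 -> G3/D5 P5 similar
  -> R1 @ bar 1 tick 0 v(1, 3): A4/E5 P5 -> E4/B4 P5 similar
  -> R3 @ bar 1 tick 0 v(2, 3): D5 above B4
  -> R3 @ bar 1 tick 1 v(2, 3): D5 above B4
  -> R3 @ bar 1 tick 2 v(2, 3): D5 above B4
  -> R3 @ bar 1 tick 3 v(2, 3): D5 above B4
  -> R2 @ bar 2 tick 0 v(1, 2): E4/D5 m7 -> C4/G4 P5 similar
  -> R4 @ bar 2 tick 0 v(0, 2): A3/G4 m7 untreated
  -> R4 @ bar 2 tick 0 v(0, 3): A3/B4 M2 untreated
  -> R1 @ bar 3 tick 0 v(1, 2): C4/G4 P5 -> E4/B4 P5 similar
  -> R2 @ bar 4 tick 0 v(2, 3): B4/D5 m3 -> F4/F4 P1 similar
  -> R4 @ bar 4 tick 0 v(0, 2): E3/F4 m2 untreated
  -> R4 @ bar 4 tick 0 v(0, 3): E3/F4 m2 untreated
  -> R7 @ bar 4 tick 0 v(2,): B4->F4 leap 6st
  -> R4 @ bar 5 tick 0 v(0, 2): D3/E4 M2 untreated
  -> R2 @ bar 6 tick 0 v(1, 2): B3/E4 P4 -> E3/B3 P5 similar
  -> R4 @ bar 6 tick 0 v(0, 2): C3/B3 M7 untreated
  -> R1 @ bar 7 tick 0 v(1, 2): E3/B3 P5 -> G4/D5 P5 similar
  -> R2 @ bar 7 tick 0 v(1, 3): E3/G4 m3 -> G4/D5 P5 similar
  -> R2 @ bar 7 tick 0 v(2, 3): B3/G4 m6 -> D5/D5 P1 similar
  -> R7 @ bar 7 tick 0 v(0,): C3->B3 leap 11st
  -> R7 @ bar 7 tick 0 v(1,): E3->G4 leap 15st
  -> R7 @ bar 7 tick 0 v(2,): B3->D5 leap 15st
  -> R1 @ bar 8 tick 0 v(1, 2): G4/D5 P5 -> A4/E5 P5 similar
  -> R1 @ bar 8 tick 0 v(1, 3): G4/D5 P5 -> A4/E5 P5 similar
  -> R1 @ bar 8 tick 0 v(2, 3): D5/D5 P1 -> E5/E5 P1 similar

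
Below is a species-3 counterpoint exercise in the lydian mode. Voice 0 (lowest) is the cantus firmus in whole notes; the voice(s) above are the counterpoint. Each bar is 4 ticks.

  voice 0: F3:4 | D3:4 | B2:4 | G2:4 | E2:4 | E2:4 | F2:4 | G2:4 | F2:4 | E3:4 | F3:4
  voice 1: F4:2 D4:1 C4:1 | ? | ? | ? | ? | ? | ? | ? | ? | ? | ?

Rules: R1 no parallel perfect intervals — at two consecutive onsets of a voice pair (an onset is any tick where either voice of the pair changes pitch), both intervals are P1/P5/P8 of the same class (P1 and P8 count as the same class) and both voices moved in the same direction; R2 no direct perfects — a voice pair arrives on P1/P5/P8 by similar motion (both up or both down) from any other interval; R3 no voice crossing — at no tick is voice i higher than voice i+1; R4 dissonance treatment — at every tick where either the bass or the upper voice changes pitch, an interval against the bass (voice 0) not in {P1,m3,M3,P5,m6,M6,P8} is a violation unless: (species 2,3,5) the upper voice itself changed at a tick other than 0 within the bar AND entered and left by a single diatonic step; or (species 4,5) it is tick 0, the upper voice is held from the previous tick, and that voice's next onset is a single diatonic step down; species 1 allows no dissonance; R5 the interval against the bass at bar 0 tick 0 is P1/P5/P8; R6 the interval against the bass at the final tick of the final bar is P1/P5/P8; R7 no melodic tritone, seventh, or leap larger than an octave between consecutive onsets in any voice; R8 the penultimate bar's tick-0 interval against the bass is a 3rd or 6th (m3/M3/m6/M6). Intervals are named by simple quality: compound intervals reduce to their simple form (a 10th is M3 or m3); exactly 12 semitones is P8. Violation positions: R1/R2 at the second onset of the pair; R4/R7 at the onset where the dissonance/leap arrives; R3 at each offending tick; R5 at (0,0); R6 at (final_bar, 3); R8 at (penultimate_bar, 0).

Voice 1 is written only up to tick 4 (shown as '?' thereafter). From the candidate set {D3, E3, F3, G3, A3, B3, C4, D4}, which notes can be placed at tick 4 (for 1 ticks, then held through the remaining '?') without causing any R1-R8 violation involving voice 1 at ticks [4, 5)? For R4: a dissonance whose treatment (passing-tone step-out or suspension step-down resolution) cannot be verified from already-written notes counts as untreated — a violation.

{B3, D4, F3}

D3: violates R2,R7
E3: violates R4
F3: legal
G3: violates R4
A3: violates R1
B3: legal
C4: violates R4
D4: legal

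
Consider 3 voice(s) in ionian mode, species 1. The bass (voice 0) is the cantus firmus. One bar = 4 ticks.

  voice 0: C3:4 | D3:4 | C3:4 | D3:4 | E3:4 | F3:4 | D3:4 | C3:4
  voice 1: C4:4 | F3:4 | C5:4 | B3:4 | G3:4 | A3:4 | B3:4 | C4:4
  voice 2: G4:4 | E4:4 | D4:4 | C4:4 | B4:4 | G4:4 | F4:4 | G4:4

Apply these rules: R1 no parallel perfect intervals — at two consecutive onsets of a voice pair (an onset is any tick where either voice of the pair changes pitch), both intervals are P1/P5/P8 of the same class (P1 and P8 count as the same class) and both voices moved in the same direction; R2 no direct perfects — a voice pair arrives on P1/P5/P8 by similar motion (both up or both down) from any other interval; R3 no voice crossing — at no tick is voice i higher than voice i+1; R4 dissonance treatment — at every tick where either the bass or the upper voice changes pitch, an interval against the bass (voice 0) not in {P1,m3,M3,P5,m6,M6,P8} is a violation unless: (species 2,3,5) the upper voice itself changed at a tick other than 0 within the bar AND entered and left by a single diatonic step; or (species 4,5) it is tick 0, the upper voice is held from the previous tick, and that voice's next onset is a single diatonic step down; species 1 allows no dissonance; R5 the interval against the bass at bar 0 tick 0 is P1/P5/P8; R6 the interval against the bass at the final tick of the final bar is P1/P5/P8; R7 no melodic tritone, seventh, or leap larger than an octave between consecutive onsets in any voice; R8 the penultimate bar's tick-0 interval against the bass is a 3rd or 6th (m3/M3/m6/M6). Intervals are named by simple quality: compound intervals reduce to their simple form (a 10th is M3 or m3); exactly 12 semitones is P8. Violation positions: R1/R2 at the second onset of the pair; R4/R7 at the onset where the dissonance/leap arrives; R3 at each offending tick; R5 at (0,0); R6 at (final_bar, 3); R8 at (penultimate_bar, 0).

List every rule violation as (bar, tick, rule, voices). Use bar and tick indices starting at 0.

(1, 0, R4, (0, 2))
(2, 0, R3, (1, 2))
(2, 0, R4, (0, 2))
(2, 0, R7, (1,))
(2, 1, R3, (1, 2))
(2, 2, R3, (1, 2))
(2, 3, R3, (1, 2))
(3, 0, R4, (0, 2))
(3, 0, R7, (1,))
(4, 0, R2, (0, 2))
(4, 0, R7, (2,))
(5, 0, R4, (0, 2))
(7, 0, R2, (1, 2))

bar 0: v0=C3 v1=C4 v2=G4 downbeat P5
bar 1: v0=D3 v1=F3 v2=E4 downbeat M2
bar 2: v0=C3 v1=C5 v2=D4 downbeat M2
bar 3: v0=D3 v1=B3 v2=C4 downbeat m7
bar 4: v0=E3 v1=G3 v2=B4 downbeat P5
bar 5: v0=F3 v1=A3 v2=G4 downbeat M2
bar 6: v0=D3 v1=B3 v2=F4 downbeat m3
bar 7: v0=C3 v1=C4 v2=G4 downbeat P5
  -> R4 @ bar 1 tick 0 v(0, 2): D3/E4 M2 untreated
  -> R3 @ bar 2 tick 0 v(1, 2): C5 above D4
  -> R4 @ bar 2 tick 0 v(0, 2): C3/D4 M2 untreated
  -> R7 @ bar 2 tick 0 v(1,): F3->C5 leap 19st
  -> R3 @ bar 2 tick 1 v(1, 2): C5 above D4
  -> R3 @ bar 2 tick 2 v(1, 2): C5 above D4
  -> R3 @ bar 2 tick 3 v(1, 2): C5 above D4
  -> R4 @ bar 3 tick 0 v(0, 2): D3/C4 m7 untreated
  -> R7 @ bar 3 tick 0 v(1,): C5->B3 leap 13st
  -> R2 @ bar 4 tick 0 v(0, 2): D3/C4 m7 -> E3/B4 P5 similar
  -> R7 @ bar 4 tick 0 v(2,): C4->B4 leap 11st
  -> R4 @ bar 5 tick 0 v(0, 2): F3/G4 M2 untreated
  -> R2 @ bar 7 tick 0 v(1, 2): B3/F4 TT -> C4/G4 P5 similar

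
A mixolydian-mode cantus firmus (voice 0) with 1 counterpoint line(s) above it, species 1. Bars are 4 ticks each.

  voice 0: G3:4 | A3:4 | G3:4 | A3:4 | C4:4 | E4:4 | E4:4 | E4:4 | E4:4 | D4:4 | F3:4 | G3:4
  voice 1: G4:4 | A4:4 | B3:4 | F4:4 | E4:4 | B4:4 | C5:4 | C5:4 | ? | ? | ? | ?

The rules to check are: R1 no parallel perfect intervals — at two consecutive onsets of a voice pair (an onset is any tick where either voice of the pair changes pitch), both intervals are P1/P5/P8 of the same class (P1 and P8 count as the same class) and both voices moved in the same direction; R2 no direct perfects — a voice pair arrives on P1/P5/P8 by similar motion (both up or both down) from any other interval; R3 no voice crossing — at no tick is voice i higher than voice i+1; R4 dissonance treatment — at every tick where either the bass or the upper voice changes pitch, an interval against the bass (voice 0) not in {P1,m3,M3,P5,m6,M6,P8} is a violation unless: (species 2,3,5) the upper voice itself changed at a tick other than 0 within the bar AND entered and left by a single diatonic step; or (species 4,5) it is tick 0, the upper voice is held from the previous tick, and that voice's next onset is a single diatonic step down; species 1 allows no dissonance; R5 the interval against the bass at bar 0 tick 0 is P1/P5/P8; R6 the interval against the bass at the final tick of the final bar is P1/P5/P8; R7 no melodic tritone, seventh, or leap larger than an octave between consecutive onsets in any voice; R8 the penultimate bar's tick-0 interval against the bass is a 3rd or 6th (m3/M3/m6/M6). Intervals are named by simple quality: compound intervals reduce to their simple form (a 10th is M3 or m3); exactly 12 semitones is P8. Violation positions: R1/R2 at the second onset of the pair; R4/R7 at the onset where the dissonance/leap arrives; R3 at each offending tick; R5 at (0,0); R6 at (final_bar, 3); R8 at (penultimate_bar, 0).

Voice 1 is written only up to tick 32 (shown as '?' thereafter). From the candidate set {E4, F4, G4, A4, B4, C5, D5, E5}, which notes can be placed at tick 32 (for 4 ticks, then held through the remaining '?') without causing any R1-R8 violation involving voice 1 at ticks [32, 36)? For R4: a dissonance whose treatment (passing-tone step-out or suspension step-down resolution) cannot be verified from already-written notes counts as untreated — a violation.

{B4, C5, E4, E5, G4}

E4: legal
F4: violates R4
G4: legal
A4: violates R4
B4: legal
C5: legal
D5: violates R4
E5: legal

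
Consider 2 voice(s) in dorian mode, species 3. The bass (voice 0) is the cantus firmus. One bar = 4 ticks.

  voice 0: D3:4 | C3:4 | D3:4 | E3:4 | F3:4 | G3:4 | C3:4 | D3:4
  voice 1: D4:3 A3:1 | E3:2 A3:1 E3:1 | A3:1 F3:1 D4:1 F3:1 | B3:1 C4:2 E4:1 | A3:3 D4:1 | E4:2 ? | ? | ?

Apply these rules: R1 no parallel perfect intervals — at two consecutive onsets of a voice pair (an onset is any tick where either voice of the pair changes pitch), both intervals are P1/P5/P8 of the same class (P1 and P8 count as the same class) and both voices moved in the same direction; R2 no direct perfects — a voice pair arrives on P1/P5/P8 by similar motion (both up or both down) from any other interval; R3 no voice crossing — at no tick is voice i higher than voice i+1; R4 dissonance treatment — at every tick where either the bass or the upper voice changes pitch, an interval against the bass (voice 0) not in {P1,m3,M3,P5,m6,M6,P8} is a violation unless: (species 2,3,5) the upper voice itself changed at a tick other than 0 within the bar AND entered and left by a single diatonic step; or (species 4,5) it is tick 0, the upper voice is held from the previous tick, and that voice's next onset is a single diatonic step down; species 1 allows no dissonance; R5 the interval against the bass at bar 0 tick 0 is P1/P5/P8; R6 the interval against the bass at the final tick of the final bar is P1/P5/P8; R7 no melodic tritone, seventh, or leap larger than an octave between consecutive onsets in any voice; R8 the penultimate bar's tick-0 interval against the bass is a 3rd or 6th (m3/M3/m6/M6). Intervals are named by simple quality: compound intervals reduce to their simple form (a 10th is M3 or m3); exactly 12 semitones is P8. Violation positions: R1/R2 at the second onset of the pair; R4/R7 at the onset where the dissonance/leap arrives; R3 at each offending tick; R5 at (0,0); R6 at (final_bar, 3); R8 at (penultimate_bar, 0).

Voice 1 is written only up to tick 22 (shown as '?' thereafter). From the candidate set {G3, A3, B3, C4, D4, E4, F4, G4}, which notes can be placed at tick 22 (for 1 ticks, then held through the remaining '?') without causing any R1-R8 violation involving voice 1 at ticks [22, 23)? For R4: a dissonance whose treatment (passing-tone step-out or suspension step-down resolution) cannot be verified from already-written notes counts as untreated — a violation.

G3: legal
A3: violates R4
B3: legal
C4: violates R4
D4: legal
E4: legal
F4: violates R4
G4: legal

{B3, D4, E4, G3, G4}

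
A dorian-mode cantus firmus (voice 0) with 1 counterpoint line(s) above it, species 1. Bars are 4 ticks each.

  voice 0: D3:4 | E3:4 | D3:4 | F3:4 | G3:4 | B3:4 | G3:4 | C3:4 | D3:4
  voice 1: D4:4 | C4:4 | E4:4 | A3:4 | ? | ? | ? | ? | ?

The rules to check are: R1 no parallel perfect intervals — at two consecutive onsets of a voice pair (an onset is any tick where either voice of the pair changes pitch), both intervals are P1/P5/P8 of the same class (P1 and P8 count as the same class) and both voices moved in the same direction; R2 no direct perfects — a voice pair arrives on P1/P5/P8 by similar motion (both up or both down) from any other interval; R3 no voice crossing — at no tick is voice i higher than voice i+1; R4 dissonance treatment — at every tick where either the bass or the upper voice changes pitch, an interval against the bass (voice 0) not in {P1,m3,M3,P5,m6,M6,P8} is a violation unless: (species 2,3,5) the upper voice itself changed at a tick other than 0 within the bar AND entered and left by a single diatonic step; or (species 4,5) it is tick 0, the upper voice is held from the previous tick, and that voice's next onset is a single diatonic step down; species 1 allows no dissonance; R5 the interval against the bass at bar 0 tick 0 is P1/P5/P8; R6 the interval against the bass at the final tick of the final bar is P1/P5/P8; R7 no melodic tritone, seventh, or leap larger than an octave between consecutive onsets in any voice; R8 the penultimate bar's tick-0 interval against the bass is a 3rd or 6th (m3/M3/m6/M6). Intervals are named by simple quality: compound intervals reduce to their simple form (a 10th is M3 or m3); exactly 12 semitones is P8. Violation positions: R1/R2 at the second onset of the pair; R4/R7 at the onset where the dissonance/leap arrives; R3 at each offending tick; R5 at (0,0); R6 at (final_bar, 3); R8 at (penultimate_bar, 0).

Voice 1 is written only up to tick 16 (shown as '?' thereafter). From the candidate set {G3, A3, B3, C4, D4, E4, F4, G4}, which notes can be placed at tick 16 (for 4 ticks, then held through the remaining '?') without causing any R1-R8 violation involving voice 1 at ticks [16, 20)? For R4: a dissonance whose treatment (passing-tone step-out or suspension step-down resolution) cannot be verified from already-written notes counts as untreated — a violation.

G3: legal
A3: violates R4
B3: legal
C4: violates R4
D4: violates R2
E4: legal
F4: violates R4
G4: violates R2,R7

{B3, E4, G3}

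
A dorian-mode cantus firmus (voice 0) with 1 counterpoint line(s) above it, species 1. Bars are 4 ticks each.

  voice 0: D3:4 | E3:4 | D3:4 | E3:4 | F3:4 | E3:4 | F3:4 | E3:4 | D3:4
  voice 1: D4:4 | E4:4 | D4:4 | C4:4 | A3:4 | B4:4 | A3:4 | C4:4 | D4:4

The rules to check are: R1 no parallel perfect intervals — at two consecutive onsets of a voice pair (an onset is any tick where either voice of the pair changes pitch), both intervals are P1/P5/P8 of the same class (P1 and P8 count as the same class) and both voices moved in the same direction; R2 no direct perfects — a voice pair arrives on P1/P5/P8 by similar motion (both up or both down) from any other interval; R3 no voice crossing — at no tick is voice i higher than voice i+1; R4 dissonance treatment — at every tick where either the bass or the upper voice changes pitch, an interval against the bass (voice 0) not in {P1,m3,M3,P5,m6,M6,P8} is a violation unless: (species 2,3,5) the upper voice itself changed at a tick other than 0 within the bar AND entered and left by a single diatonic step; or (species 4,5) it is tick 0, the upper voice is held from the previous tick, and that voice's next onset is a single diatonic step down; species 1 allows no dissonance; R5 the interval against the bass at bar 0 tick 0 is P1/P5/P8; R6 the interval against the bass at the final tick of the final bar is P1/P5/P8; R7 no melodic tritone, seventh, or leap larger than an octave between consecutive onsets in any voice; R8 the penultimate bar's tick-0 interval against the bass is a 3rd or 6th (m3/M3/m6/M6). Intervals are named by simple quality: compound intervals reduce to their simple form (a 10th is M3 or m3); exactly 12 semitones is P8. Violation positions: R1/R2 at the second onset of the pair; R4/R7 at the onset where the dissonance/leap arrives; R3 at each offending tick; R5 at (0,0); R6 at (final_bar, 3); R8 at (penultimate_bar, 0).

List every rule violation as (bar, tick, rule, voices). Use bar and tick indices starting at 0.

bar 0: v0=D3 v1=D4 downbeat P8
bar 1: v0=E3 v1=E4 downbeat P8
bar 2: v0=D3 v1=D4 downbeat P8
bar 3: v0=E3 v1=C4 downbeat m6
bar 4: v0=F3 v1=A3 downbeat M3
bar 5: v0=E3 v1=B4 downbeat P5
bar 6: v0=F3 v1=A3 downbeat M3
bar 7: v0=E3 v1=C4 downbeat m6
bar 8: v0=D3 v1=D4 downbeat P8
  -> R1 @ bar 1 tick 0 v(0, 1): D3/D4 P8 -> E3/E4 P8 similar
  -> R1 @ bar 2 tick 0 v(0, 1): E3/E4 P8 -> D3/D4 P8 similar
  -> R7 @ bar 5 tick 0 v(1,): A3->B4 leap 14st
  -> R7 @ bar 6 tick 0 v(1,): B4->A3 leap 14st

(1, 0, R1, (0, 1))
(2, 0, R1, (0, 1))
(5, 0, R7, (1,))
(6, 0, R7, (1,))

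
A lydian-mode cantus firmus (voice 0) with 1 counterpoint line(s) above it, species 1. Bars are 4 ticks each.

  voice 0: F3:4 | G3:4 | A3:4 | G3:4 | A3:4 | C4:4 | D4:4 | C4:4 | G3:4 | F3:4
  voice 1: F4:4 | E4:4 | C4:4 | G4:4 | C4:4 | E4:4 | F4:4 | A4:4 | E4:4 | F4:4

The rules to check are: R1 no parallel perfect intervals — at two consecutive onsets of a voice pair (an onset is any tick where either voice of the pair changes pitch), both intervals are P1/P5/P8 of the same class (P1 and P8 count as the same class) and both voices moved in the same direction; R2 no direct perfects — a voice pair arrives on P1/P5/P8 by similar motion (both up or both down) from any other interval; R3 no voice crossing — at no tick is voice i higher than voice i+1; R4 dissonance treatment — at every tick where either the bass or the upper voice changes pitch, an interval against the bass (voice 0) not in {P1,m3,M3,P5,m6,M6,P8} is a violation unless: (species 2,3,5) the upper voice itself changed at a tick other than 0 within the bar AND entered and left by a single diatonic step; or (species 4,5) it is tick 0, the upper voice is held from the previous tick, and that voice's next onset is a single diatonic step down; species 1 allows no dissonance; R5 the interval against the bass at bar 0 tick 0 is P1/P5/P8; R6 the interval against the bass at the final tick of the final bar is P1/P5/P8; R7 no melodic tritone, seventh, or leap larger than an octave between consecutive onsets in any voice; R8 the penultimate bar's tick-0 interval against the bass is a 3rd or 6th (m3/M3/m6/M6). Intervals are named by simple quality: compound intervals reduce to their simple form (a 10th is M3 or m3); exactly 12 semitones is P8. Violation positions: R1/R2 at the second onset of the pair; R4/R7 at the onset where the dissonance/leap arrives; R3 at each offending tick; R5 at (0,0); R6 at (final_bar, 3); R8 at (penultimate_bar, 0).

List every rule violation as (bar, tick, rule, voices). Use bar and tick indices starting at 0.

No violations across 10 bars (F3..F3 vs F4..F4).

bar 0: v0=F3 v1=F4 downbeat P8
bar 1: v0=G3 v1=E4 downbeat M6
bar 2: v0=A3 v1=C4 downbeat m3
bar 3: v0=G3 v1=G4 downbeat P8
bar 4: v0=A3 v1=C4 downbeat m3
bar 5: v0=C4 v1=E4 downbeat M3
bar 6: v0=D4 v1=F4 downbeat m3
bar 7: v0=C4 v1=A4 downbeat M6
bar 8: v0=G3 v1=E4 downbeat M6
bar 9: v0=F3 v1=F4 downbeat P8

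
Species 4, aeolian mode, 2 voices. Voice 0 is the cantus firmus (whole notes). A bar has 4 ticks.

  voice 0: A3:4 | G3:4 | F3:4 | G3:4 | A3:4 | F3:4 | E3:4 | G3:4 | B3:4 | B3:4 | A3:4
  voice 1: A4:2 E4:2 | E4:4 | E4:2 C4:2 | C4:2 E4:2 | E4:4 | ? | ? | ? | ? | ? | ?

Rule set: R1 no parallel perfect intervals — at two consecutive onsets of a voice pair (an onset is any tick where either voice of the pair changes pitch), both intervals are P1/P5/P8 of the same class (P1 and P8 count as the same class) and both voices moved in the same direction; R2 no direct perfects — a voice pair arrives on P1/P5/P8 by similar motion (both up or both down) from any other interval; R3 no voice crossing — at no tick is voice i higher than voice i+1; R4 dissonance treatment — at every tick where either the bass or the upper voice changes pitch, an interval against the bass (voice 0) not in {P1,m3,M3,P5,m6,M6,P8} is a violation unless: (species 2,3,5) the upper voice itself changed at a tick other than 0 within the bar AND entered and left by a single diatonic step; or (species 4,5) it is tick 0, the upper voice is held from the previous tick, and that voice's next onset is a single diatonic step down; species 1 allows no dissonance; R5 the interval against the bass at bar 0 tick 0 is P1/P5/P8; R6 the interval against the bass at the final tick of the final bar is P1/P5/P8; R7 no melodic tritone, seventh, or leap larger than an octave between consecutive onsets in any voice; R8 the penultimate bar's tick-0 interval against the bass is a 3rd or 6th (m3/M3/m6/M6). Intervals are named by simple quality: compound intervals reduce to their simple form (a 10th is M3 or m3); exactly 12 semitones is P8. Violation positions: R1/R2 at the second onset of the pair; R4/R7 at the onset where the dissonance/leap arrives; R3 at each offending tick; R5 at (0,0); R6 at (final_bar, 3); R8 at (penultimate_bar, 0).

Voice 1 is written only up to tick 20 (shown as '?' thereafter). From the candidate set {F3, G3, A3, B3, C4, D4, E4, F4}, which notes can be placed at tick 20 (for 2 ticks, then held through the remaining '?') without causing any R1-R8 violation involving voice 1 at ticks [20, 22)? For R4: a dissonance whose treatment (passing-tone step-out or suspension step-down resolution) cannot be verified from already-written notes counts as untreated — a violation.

F3: violates R2,R7
G3: violates R4
A3: legal
B3: violates R4
C4: violates R1
D4: legal
E4: violates R4
F4: legal

{A3, D4, F4}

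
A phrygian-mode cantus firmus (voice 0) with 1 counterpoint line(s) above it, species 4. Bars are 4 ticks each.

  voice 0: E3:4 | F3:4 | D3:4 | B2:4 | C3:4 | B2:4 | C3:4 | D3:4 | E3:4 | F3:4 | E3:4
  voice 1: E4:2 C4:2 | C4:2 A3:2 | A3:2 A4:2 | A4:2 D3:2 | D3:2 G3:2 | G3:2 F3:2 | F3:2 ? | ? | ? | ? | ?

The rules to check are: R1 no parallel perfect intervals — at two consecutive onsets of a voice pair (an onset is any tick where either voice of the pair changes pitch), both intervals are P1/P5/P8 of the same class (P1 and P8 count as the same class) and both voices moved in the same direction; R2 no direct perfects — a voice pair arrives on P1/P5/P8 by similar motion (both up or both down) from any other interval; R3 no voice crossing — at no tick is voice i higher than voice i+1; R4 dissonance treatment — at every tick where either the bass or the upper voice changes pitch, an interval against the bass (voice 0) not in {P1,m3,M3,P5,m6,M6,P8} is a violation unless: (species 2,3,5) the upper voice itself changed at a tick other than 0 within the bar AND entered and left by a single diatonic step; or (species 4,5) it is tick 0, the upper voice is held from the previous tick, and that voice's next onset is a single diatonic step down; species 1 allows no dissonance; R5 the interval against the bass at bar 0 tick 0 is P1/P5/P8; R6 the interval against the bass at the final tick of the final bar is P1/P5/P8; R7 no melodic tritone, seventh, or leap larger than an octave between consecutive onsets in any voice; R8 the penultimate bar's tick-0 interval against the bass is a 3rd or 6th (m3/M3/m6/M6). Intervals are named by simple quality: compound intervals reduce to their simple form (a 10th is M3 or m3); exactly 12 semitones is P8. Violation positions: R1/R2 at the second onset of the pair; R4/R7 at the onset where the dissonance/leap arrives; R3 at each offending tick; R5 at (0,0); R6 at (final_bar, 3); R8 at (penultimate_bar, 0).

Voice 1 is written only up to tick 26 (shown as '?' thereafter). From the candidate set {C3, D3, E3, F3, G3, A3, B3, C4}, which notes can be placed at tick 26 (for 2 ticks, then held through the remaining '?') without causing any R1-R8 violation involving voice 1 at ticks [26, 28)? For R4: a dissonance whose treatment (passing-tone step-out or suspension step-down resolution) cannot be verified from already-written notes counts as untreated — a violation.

{A3, C3, C4, E3, F3, G3}

C3: legal
D3: violates R4
E3: legal
F3: legal
G3: legal
A3: legal
B3: violates R4,R7
C4: legal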